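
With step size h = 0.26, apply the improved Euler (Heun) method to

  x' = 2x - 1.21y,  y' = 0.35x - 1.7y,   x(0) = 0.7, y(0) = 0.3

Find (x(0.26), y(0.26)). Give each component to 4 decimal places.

1.0506, 0.2586

Heun on (x,y): k1 = f(t_n, state_n); k2 = f(t_n + h, state_n + h·k1); state_{n+1} = state_n + (h/2)·(k1 + k2).
0.000000: (0.700000, 0.300000)
  k1 = (1.037000, -0.265000)
  predictor → (0.969620, 0.231100)
  k2 = (1.659609, -0.053503)
  → (1.050559, 0.258595)
(x(0.26), y(0.26)) ≈ (1.0506, 0.2586)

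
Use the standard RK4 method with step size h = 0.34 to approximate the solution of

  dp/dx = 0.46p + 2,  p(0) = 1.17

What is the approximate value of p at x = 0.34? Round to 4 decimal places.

RK4: k1 = f(x_n, p_n); k2 = f(x_n + h/2, p_n + (h/2)·k1); k3 = f(x_n + h/2, p_n + (h/2)·k2); k4 = f(x_n + h, p_n + h·k3); p_{n+1} = p_n + (h/6)·(k1 + 2k2 + 2k3 + k4).
x=0.000000, p=1.170000:
  k1 = f(0.000000, 1.170000) = 2.538200
  k2 = f(0.170000, 1.601494) = 2.736687
  k3 = f(0.170000, 1.635237) = 2.752209
  k4 = f(0.340000, 2.105751) = 2.968645
  p ← 1.170000 + (0.34/6)·(k1 + 2k2 + 2k3 + k4) = 2.104129
p(0.34) ≈ 2.1041

2.1041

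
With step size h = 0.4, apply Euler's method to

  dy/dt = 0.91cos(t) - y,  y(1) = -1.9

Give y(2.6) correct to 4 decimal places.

-0.4453

Euler: y_{n+1} = y_n + h·f(t_n, y_n).
t=1.000000, y=-1.900000: f=2.391675 → y ← -1.900000 + 0.4·2.391675 = -0.943330
t=1.400000, y=-0.943330: f=1.098000 → y ← -0.943330 + 0.4·1.098000 = -0.504130
t=1.800000, y=-0.504130: f=0.297376 → y ← -0.504130 + 0.4·0.297376 = -0.385180
t=2.200000, y=-0.385180: f=-0.150356 → y ← -0.385180 + 0.4·(-0.150356) = -0.445322
y(2.6) ≈ -0.4453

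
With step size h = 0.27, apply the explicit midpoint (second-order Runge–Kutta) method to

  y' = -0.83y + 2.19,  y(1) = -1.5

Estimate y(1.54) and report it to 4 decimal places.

-0.0168

Midpoint: k1 = f(t_n, y_n); k2 = f(t_n + h/2, y_n + (h/2)·k1); y_{n+1} = y_n + h·k2.
t=1.000000, y=-1.500000:
  k1 = f(1.000000, -1.500000) = 3.435000
  k2 = f(1.135000, -1.036275) = 3.050108
  y ← -1.500000 + 0.27·3.050108 = -0.676471
t=1.270000, y=-0.676471:
  k1 = f(1.270000, -0.676471) = 2.751471
  k2 = f(1.405000, -0.305022) = 2.443168
  y ← -0.676471 + 0.27·2.443168 = -0.016815
y(1.54) ≈ -0.0168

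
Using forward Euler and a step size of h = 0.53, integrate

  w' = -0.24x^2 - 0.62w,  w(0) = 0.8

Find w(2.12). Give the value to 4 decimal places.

Euler: w_{n+1} = w_n + h·f(x_n, w_n).
x=0.000000, w=0.800000: f=-0.496000 → w ← 0.800000 + 0.53·(-0.496000) = 0.537120
x=0.530000, w=0.537120: f=-0.400430 → w ← 0.537120 + 0.53·(-0.400430) = 0.324892
x=1.060000, w=0.324892: f=-0.471097 → w ← 0.324892 + 0.53·(-0.471097) = 0.075210
x=1.590000, w=0.075210: f=-0.653375 → w ← 0.075210 + 0.53·(-0.653375) = -0.271078
w(2.12) ≈ -0.2711

-0.2711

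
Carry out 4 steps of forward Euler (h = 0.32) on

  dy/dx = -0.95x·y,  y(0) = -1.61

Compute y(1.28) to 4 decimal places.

-0.8290

Euler: y_{n+1} = y_n + h·f(x_n, y_n).
x=0.000000, y=-1.610000: f=0.000000 → y ← -1.610000 + 0.32·0.000000 = -1.610000
x=0.320000, y=-1.610000: f=0.489440 → y ← -1.610000 + 0.32·0.489440 = -1.453379
x=0.640000, y=-1.453379: f=0.883655 → y ← -1.453379 + 0.32·0.883655 = -1.170610
x=0.960000, y=-1.170610: f=1.067596 → y ← -1.170610 + 0.32·1.067596 = -0.828979
y(1.28) ≈ -0.8290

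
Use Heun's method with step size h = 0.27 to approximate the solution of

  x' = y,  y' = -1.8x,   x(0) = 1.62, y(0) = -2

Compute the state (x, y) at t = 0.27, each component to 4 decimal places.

0.9737, -2.6561

Heun on (x,y): k1 = f(t_n, state_n); k2 = f(t_n + h, state_n + h·k1); state_{n+1} = state_n + (h/2)·(k1 + k2).
0.000000: (1.620000, -2.000000)
  k1 = (-2.000000, -2.916000)
  predictor → (1.080000, -2.787320)
  k2 = (-2.787320, -1.944000)
  → (0.973712, -2.656100)
(x(0.27), y(0.27)) ≈ (0.9737, -2.6561)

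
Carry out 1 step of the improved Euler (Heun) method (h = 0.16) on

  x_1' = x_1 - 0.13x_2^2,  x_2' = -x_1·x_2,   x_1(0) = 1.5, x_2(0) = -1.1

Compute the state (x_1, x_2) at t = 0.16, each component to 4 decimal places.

1.7373, -0.8533

Heun on (x_1,x_2): k1 = f(t_n, state_n); k2 = f(t_n + h, state_n + h·k1); state_{n+1} = state_n + (h/2)·(k1 + k2).
0.000000: (1.500000, -1.100000)
  k1 = (1.342700, 1.650000)
  predictor → (1.714832, -0.836000)
  k2 = (1.623976, 1.433600)
  → (1.737334, -0.853312)
(x_1(0.16), x_2(0.16)) ≈ (1.7373, -0.8533)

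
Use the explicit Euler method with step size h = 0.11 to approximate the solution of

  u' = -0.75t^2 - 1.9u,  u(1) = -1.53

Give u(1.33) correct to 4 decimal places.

Euler: u_{n+1} = u_n + h·f(t_n, u_n).
t=1.000000, u=-1.530000: f=2.157000 → u ← -1.530000 + 0.11·2.157000 = -1.292730
t=1.110000, u=-1.292730: f=1.532112 → u ← -1.292730 + 0.11·1.532112 = -1.124198
t=1.220000, u=-1.124198: f=1.019676 → u ← -1.124198 + 0.11·1.019676 = -1.012033
u(1.33) ≈ -1.0120

-1.0120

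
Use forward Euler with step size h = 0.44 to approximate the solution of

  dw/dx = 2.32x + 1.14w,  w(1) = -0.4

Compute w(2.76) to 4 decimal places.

9.9870

Euler: w_{n+1} = w_n + h·f(x_n, w_n).
x=1.000000, w=-0.400000: f=1.864000 → w ← -0.400000 + 0.44·1.864000 = 0.420160
x=1.440000, w=0.420160: f=3.819782 → w ← 0.420160 + 0.44·3.819782 = 2.100864
x=1.880000, w=2.100864: f=6.756585 → w ← 2.100864 + 0.44·6.756585 = 5.073762
x=2.320000, w=5.073762: f=11.166488 → w ← 5.073762 + 0.44·11.166488 = 9.987017
w(2.76) ≈ 9.9870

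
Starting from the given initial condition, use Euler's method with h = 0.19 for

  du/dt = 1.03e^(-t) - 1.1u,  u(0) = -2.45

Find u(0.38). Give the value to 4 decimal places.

-1.2163

Euler: u_{n+1} = u_n + h·f(t_n, u_n).
t=0.000000, u=-2.450000: f=3.725000 → u ← -2.450000 + 0.19·3.725000 = -1.742250
t=0.190000, u=-1.742250: f=2.768243 → u ← -1.742250 + 0.19·2.768243 = -1.216284
u(0.38) ≈ -1.2163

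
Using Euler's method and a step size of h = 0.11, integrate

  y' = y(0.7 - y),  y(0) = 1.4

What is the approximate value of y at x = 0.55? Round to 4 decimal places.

1.0393

Euler: y_{n+1} = y_n + h·f(x_n, y_n).
x=0.000000, y=1.400000: f=-0.980000 → y ← 1.400000 + 0.11·(-0.980000) = 1.292200
x=0.110000, y=1.292200: f=-0.765241 → y ← 1.292200 + 0.11·(-0.765241) = 1.208024
x=0.220000, y=1.208024: f=-0.613704 → y ← 1.208024 + 0.11·(-0.613704) = 1.140516
x=0.330000, y=1.140516: f=-0.502416 → y ← 1.140516 + 0.11·(-0.502416) = 1.085250
x=0.440000, y=1.085250: f=-0.418093 → y ← 1.085250 + 0.11·(-0.418093) = 1.039260
y(0.55) ≈ 1.0393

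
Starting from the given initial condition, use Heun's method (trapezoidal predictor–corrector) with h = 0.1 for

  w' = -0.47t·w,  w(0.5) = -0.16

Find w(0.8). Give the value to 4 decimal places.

-0.1460

Heun: k1 = f(t_n, w_n); k2 = f(t_n + h, w_n + h·k1); w_{n+1} = w_n + (h/2)·(k1 + k2).
t=0.500000, w=-0.160000:
  k1 = f(0.500000, -0.160000) = 0.037600
  k2 = f(0.600000, -0.156240) = 0.044060
  w ← -0.160000 + (0.1/2)·(0.037600 + 0.044060) = -0.155917
t=0.600000, w=-0.155917:
  k1 = f(0.600000, -0.155917) = 0.043969
  k2 = f(0.700000, -0.151520) = 0.049850
  w ← -0.155917 + (0.1/2)·(0.043969 + 0.049850) = -0.151226
t=0.700000, w=-0.151226:
  k1 = f(0.700000, -0.151226) = 0.049753
  k2 = f(0.800000, -0.146251) = 0.054990
  w ← -0.151226 + (0.1/2)·(0.049753 + 0.054990) = -0.145989
w(0.8) ≈ -0.1460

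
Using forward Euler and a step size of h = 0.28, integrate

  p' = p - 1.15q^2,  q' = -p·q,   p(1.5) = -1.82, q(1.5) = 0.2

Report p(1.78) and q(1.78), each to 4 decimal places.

Euler on (p,q): p_{n+1} = p_n + h·p', q_{n+1} = q_n + h·q'.
1.500000: (-1.820000, 0.200000); f=(-1.866000, 0.364000) → (-2.342480, 0.301920)
(p(1.78), q(1.78)) ≈ (-2.3425, 0.3019)

-2.3425, 0.3019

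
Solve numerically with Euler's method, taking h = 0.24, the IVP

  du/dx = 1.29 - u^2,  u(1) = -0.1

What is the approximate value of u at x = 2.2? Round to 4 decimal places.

Euler: u_{n+1} = u_n + h·f(x_n, u_n).
x=1.000000, u=-0.100000: f=1.280000 → u ← -0.100000 + 0.24·1.280000 = 0.207200
x=1.240000, u=0.207200: f=1.247068 → u ← 0.207200 + 0.24·1.247068 = 0.506496
x=1.480000, u=0.506496: f=1.033461 → u ← 0.506496 + 0.24·1.033461 = 0.754527
x=1.720000, u=0.754527: f=0.720689 → u ← 0.754527 + 0.24·0.720689 = 0.927492
x=1.960000, u=0.927492: f=0.429758 → u ← 0.927492 + 0.24·0.429758 = 1.030634
u(2.2) ≈ 1.0306

1.0306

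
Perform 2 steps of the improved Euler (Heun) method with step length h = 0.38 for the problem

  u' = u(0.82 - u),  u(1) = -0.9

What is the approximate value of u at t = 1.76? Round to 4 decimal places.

-5.9889

Heun: k1 = f(t_n, u_n); k2 = f(t_n + h, u_n + h·k1); u_{n+1} = u_n + (h/2)·(k1 + k2).
t=1.000000, u=-0.900000:
  k1 = f(1.000000, -0.900000) = -1.548000
  k2 = f(1.380000, -1.488240) = -3.435215
  u ← -0.900000 + (0.38/2)·(-1.548000 + (-3.435215)) = -1.846811
t=1.380000, u=-1.846811:
  k1 = f(1.380000, -1.846811) = -4.925095
  k2 = f(1.760000, -3.718347) = -16.875150
  u ← -1.846811 + (0.38/2)·(-4.925095 + (-16.875150)) = -5.988857
u(1.76) ≈ -5.9889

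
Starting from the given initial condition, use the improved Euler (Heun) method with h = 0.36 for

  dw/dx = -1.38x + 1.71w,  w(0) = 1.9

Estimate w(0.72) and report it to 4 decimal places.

5.7061

Heun: k1 = f(x_n, w_n); k2 = f(x_n + h, w_n + h·k1); w_{n+1} = w_n + (h/2)·(k1 + k2).
x=0.000000, w=1.900000:
  k1 = f(0.000000, 1.900000) = 3.249000
  k2 = f(0.360000, 3.069640) = 4.752284
  w ← 1.900000 + (0.36/2)·(3.249000 + 4.752284) = 3.340231
x=0.360000, w=3.340231:
  k1 = f(0.360000, 3.340231) = 5.214995
  k2 = f(0.720000, 5.217630) = 7.928546
  w ← 3.340231 + (0.36/2)·(5.214995 + 7.928546) = 5.706069
w(0.72) ≈ 5.7061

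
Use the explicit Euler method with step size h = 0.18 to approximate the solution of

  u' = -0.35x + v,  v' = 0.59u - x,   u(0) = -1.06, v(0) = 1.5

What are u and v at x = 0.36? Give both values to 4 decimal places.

Euler on (u,v): u_{n+1} = u_n + h·u', v_{n+1} = v_n + h·v'.
0.000000: (-1.060000, 1.500000); f=(1.500000, -0.625400) → (-0.790000, 1.387428)
0.180000: (-0.790000, 1.387428); f=(1.324428, -0.646100) → (-0.551603, 1.271130)
(u(0.36), v(0.36)) ≈ (-0.5516, 1.2711)

-0.5516, 1.2711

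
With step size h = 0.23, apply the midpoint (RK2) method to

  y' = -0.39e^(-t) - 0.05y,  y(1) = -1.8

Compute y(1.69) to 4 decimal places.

-1.8089

Midpoint: k1 = f(t_n, y_n); k2 = f(t_n + h/2, y_n + (h/2)·k1); y_{n+1} = y_n + h·k2.
t=1.000000, y=-1.800000:
  k1 = f(1.000000, -1.800000) = -0.053473
  k2 = f(1.115000, -1.806149) = -0.037579
  y ← -1.800000 + 0.23·(-0.037579) = -1.808643
t=1.230000, y=-1.808643:
  k1 = f(1.230000, -1.808643) = -0.023562
  k2 = f(1.345000, -1.811353) = -0.011043
  y ← -1.808643 + 0.23·(-0.011043) = -1.811183
t=1.460000, y=-1.811183:
  k1 = f(1.460000, -1.811183) = -0.000013
  k2 = f(1.575000, -1.811185) = 0.009826
  y ← -1.811183 + 0.23·0.009826 = -1.808923
y(1.69) ≈ -1.8089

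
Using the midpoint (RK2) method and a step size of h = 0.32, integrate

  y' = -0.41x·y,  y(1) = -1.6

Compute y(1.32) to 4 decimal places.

Midpoint: k1 = f(x_n, y_n); k2 = f(x_n + h/2, y_n + (h/2)·k1); y_{n+1} = y_n + h·k2.
x=1.000000, y=-1.600000:
  k1 = f(1.000000, -1.600000) = 0.656000
  k2 = f(1.160000, -1.495040) = 0.711041
  y ← -1.600000 + 0.32·0.711041 = -1.372467
y(1.32) ≈ -1.3725

-1.3725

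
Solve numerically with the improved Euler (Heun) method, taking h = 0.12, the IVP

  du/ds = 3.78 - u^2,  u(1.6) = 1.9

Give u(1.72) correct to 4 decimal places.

Heun: k1 = f(s_n, u_n); k2 = f(s_n + h, u_n + h·k1); u_{n+1} = u_n + (h/2)·(k1 + k2).
s=1.600000, u=1.900000:
  k1 = f(1.600000, 1.900000) = 0.170000
  k2 = f(1.720000, 1.920400) = 0.092064
  u ← 1.900000 + (0.12/2)·(0.170000 + 0.092064) = 1.915724
u(1.72) ≈ 1.9157

1.9157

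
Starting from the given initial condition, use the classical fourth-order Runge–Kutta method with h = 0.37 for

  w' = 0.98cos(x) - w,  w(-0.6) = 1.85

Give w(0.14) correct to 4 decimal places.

RK4: k1 = f(x_n, w_n); k2 = f(x_n + h/2, w_n + (h/2)·k1); k3 = f(x_n + h/2, w_n + (h/2)·k2); k4 = f(x_n + h, w_n + h·k3); w_{n+1} = w_n + (h/6)·(k1 + 2k2 + 2k3 + k4).
x=-0.600000, w=1.850000:
  k1 = f(-0.600000, 1.850000) = -1.041171
  k2 = f(-0.415000, 1.657383) = -0.760569
  k3 = f(-0.415000, 1.709295) = -0.812481
  k4 = f(-0.230000, 1.549382) = -0.595189
  w ← 1.850000 + (0.37/6)·(k1 + 2k2 + 2k3 + k4) = 1.555082
x=-0.230000, w=1.555082:
  k1 = f(-0.230000, 1.555082) = -0.600889
  k2 = f(-0.045000, 1.443917) = -0.464909
  k3 = f(-0.045000, 1.469073) = -0.490065
  k4 = f(0.140000, 1.373757) = -0.403346
  w ← 1.555082 + (0.37/6)·(k1 + 2k2 + 2k3 + k4) = 1.375374
w(0.14) ≈ 1.3754

1.3754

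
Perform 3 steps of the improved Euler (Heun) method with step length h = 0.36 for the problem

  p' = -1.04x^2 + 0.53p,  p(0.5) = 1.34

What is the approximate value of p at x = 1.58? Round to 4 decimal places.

Heun: k1 = f(x_n, p_n); k2 = f(x_n + h, p_n + h·k1); p_{n+1} = p_n + (h/2)·(k1 + k2).
x=0.500000, p=1.340000:
  k1 = f(0.500000, 1.340000) = 0.450200
  k2 = f(0.860000, 1.502072) = 0.026914
  p ← 1.340000 + (0.36/2)·(0.450200 + 0.026914) = 1.425881
x=0.860000, p=1.425881:
  k1 = f(0.860000, 1.425881) = -0.013467
  k2 = f(1.220000, 1.421032) = -0.794789
  p ← 1.425881 + (0.36/2)·(-0.013467 + (-0.794789)) = 1.280394
x=1.220000, p=1.280394:
  k1 = f(1.220000, 1.280394) = -0.869327
  k2 = f(1.580000, 0.967437) = -2.083515
  p ← 1.280394 + (0.36/2)·(-0.869327 + (-2.083515)) = 0.748883
p(1.58) ≈ 0.7489

0.7489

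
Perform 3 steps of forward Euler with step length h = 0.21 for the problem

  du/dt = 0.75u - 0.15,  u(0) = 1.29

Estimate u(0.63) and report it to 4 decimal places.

Euler: u_{n+1} = u_n + h·f(t_n, u_n).
t=0.000000, u=1.290000: f=0.817500 → u ← 1.290000 + 0.21·0.817500 = 1.461675
t=0.210000, u=1.461675: f=0.946256 → u ← 1.461675 + 0.21·0.946256 = 1.660389
t=0.420000, u=1.660389: f=1.095292 → u ← 1.660389 + 0.21·1.095292 = 1.890400
u(0.63) ≈ 1.8904

1.8904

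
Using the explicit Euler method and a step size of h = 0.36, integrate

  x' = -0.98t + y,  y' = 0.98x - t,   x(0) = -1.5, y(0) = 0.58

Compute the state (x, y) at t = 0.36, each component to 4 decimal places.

Euler on (x,y): x_{n+1} = x_n + h·x', y_{n+1} = y_n + h·y'.
0.000000: (-1.500000, 0.580000); f=(0.580000, -1.470000) → (-1.291200, 0.050800)
(x(0.36), y(0.36)) ≈ (-1.2912, 0.0508)

-1.2912, 0.0508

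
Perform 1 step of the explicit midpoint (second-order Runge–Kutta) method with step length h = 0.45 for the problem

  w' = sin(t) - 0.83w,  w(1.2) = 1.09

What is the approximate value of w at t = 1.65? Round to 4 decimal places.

Midpoint: k1 = f(t_n, w_n); k2 = f(t_n + h/2, w_n + (h/2)·k1); w_{n+1} = w_n + h·k2.
t=1.200000, w=1.090000:
  k1 = f(1.200000, 1.090000) = 0.027339
  k2 = f(1.425000, 1.096151) = 0.079585
  w ← 1.090000 + 0.45·0.079585 = 1.125813
w(1.65) ≈ 1.1258

1.1258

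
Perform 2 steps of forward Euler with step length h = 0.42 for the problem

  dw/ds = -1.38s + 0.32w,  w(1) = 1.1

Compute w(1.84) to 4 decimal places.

Euler: w_{n+1} = w_n + h·f(s_n, w_n).
s=1.000000, w=1.100000: f=-1.028000 → w ← 1.100000 + 0.42·(-1.028000) = 0.668240
s=1.420000, w=0.668240: f=-1.745763 → w ← 0.668240 + 0.42·(-1.745763) = -0.064981
w(1.84) ≈ -0.0650

-0.0650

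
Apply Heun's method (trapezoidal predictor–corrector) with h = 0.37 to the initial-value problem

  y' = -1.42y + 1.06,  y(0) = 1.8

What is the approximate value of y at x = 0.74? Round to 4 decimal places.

Heun: k1 = f(x_n, y_n); k2 = f(x_n + h, y_n + h·k1); y_{n+1} = y_n + (h/2)·(k1 + k2).
x=0.000000, y=1.800000:
  k1 = f(0.000000, 1.800000) = -1.496000
  k2 = f(0.370000, 1.246480) = -0.710002
  y ← 1.800000 + (0.37/2)·(-1.496000 + (-0.710002)) = 1.391890
x=0.370000, y=1.391890:
  k1 = f(0.370000, 1.391890) = -0.916483
  k2 = f(0.740000, 1.052791) = -0.434963
  y ← 1.391890 + (0.37/2)·(-0.916483 + (-0.434963)) = 1.141872
y(0.74) ≈ 1.1419

1.1419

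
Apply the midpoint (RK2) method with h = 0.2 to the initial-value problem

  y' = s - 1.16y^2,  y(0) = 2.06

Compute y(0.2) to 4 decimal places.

1.5098

Midpoint: k1 = f(s_n, y_n); k2 = f(s_n + h/2, y_n + (h/2)·k1); y_{n+1} = y_n + h·k2.
s=0.000000, y=2.060000:
  k1 = f(0.000000, 2.060000) = -4.922576
  k2 = f(0.100000, 1.567742) = -2.751067
  y ← 2.060000 + 0.2·(-2.751067) = 1.509787
y(0.2) ≈ 1.5098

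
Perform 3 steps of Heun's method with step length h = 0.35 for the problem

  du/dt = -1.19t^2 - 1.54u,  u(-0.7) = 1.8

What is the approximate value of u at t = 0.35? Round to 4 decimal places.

0.3418

Heun: k1 = f(t_n, u_n); k2 = f(t_n + h, u_n + h·k1); u_{n+1} = u_n + (h/2)·(k1 + k2).
t=-0.700000, u=1.800000:
  k1 = f(-0.700000, 1.800000) = -3.355100
  k2 = f(-0.350000, 0.625715) = -1.109376
  u ← 1.800000 + (0.35/2)·(-3.355100 + (-1.109376)) = 1.018717
t=-0.350000, u=1.018717:
  k1 = f(-0.350000, 1.018717) = -1.714599
  k2 = f(0.000000, 0.418607) = -0.644655
  u ← 1.018717 + (0.35/2)·(-1.714599 + (-0.644655)) = 0.605847
t=0.000000, u=0.605847:
  k1 = f(0.000000, 0.605847) = -0.933005
  k2 = f(0.350000, 0.279296) = -0.575890
  u ← 0.605847 + (0.35/2)·(-0.933005 + (-0.575890)) = 0.341791
u(0.35) ≈ 0.3418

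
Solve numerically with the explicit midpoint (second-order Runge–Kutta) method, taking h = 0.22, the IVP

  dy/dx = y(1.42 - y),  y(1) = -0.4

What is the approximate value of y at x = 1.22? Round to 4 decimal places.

-0.6007

Midpoint: k1 = f(x_n, y_n); k2 = f(x_n + h/2, y_n + (h/2)·k1); y_{n+1} = y_n + h·k2.
x=1.000000, y=-0.400000:
  k1 = f(1.000000, -0.400000) = -0.728000
  k2 = f(1.110000, -0.480080) = -0.912190
  y ← -0.400000 + 0.22·(-0.912190) = -0.600682
y(1.22) ≈ -0.6007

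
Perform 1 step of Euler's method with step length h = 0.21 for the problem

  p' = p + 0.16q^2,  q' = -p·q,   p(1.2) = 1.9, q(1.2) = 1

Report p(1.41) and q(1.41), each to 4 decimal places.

2.3326, 0.6010

Euler on (p,q): p_{n+1} = p_n + h·p', q_{n+1} = q_n + h·q'.
1.200000: (1.900000, 1.000000); f=(2.060000, -1.900000) → (2.332600, 0.601000)
(p(1.41), q(1.41)) ≈ (2.3326, 0.6010)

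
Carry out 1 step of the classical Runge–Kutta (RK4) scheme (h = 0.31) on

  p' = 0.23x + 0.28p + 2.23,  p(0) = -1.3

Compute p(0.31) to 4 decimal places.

-0.6843

RK4: k1 = f(x_n, p_n); k2 = f(x_n + h/2, p_n + (h/2)·k1); k3 = f(x_n + h/2, p_n + (h/2)·k2); k4 = f(x_n + h, p_n + h·k3); p_{n+1} = p_n + (h/6)·(k1 + 2k2 + 2k3 + k4).
x=0.000000, p=-1.300000:
  k1 = f(0.000000, -1.300000) = 1.866000
  k2 = f(0.155000, -1.010770) = 1.982634
  k3 = f(0.155000, -0.992692) = 1.987696
  k4 = f(0.310000, -0.683814) = 2.109832
  p ← -1.300000 + (0.31/6)·(k1 + 2k2 + 2k3 + k4) = -0.684315
p(0.31) ≈ -0.6843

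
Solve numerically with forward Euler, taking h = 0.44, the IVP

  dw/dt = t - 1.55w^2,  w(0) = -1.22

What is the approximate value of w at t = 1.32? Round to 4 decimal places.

Euler: w_{n+1} = w_n + h·f(t_n, w_n).
t=0.000000, w=-1.220000: f=-2.307020 → w ← -1.220000 + 0.44·(-2.307020) = -2.235089
t=0.440000, w=-2.235089: f=-7.303214 → w ← -2.235089 + 0.44·(-7.303214) = -5.448503
t=0.880000, w=-5.448503: f=-45.133586 → w ← -5.448503 + 0.44·(-45.133586) = -25.307281
w(1.32) ≈ -25.3073

-25.3073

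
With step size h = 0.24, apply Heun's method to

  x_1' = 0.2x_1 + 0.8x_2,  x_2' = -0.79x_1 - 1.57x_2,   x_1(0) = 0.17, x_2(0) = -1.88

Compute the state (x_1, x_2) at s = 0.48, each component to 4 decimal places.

-0.3385, -0.8573

Heun on (x_1,x_2): k1 = f(s_n, state_n); k2 = f(s_n + h, state_n + h·k1); state_{n+1} = state_n + (h/2)·(k1 + k2).
0.000000: (0.170000, -1.880000)
  k1 = (-1.470000, 2.817300)
  predictor → (-0.182800, -1.203848)
  k2 = (-0.999638, 2.034453)
  → (-0.126357, -1.297790)
0.240000: (-0.126357, -1.297790)
  k1 = (-1.063503, 2.137351)
  predictor → (-0.381597, -0.784825)
  k2 = (-0.704180, 1.533638)
  → (-0.338479, -0.857271)
(x_1(0.48), x_2(0.48)) ≈ (-0.3385, -0.8573)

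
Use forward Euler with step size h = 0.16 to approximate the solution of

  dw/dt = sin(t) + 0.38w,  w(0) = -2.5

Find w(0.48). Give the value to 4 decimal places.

-2.9069

Euler: w_{n+1} = w_n + h·f(t_n, w_n).
t=0.000000, w=-2.500000: f=-0.950000 → w ← -2.500000 + 0.16·(-0.950000) = -2.652000
t=0.160000, w=-2.652000: f=-0.848442 → w ← -2.652000 + 0.16·(-0.848442) = -2.787751
t=0.320000, w=-2.787751: f=-0.744779 → w ← -2.787751 + 0.16·(-0.744779) = -2.906915
w(0.48) ≈ -2.9069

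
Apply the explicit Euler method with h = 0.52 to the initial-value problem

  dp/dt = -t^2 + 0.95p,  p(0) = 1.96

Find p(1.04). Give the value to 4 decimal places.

Euler: p_{n+1} = p_n + h·f(t_n, p_n).
t=0.000000, p=1.960000: f=1.862000 → p ← 1.960000 + 0.52·1.862000 = 2.928240
t=0.520000, p=2.928240: f=2.511428 → p ← 2.928240 + 0.52·2.511428 = 4.234183
p(1.04) ≈ 4.2342

4.2342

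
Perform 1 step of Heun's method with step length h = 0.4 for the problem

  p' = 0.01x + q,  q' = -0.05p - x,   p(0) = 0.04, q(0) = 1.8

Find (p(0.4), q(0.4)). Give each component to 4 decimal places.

0.7606, 1.7120

Heun on (p,q): k1 = f(x_n, state_n); k2 = f(x_n + h, state_n + h·k1); state_{n+1} = state_n + (h/2)·(k1 + k2).
0.000000: (0.040000, 1.800000)
  k1 = (1.800000, -0.002000)
  predictor → (0.760000, 1.799200)
  k2 = (1.803200, -0.438000)
  → (0.760640, 1.712000)
(p(0.4), q(0.4)) ≈ (0.7606, 1.7120)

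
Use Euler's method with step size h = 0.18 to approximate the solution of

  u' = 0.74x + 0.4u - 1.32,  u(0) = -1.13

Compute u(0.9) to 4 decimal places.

Euler: u_{n+1} = u_n + h·f(x_n, u_n).
x=0.000000, u=-1.130000: f=-1.772000 → u ← -1.130000 + 0.18·(-1.772000) = -1.448960
x=0.180000, u=-1.448960: f=-1.766384 → u ← -1.448960 + 0.18·(-1.766384) = -1.766909
x=0.360000, u=-1.766909: f=-1.760364 → u ← -1.766909 + 0.18·(-1.760364) = -2.083775
x=0.540000, u=-2.083775: f=-1.753910 → u ← -2.083775 + 0.18·(-1.753910) = -2.399478
x=0.720000, u=-2.399478: f=-1.746991 → u ← -2.399478 + 0.18·(-1.746991) = -2.713937
u(0.9) ≈ -2.7139

-2.7139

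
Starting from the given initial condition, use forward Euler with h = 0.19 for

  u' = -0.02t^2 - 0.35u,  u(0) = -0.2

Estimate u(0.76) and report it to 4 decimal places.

-0.1537

Euler: u_{n+1} = u_n + h·f(t_n, u_n).
t=0.000000, u=-0.200000: f=0.070000 → u ← -0.200000 + 0.19·0.070000 = -0.186700
t=0.190000, u=-0.186700: f=0.064623 → u ← -0.186700 + 0.19·0.064623 = -0.174422
t=0.380000, u=-0.174422: f=0.058160 → u ← -0.174422 + 0.19·0.058160 = -0.163371
t=0.570000, u=-0.163371: f=0.050682 → u ← -0.163371 + 0.19·0.050682 = -0.153742
u(0.76) ≈ -0.1537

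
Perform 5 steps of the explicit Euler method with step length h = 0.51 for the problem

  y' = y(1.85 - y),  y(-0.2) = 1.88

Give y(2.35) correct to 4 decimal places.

1.8500

Euler: y_{n+1} = y_n + h·f(x_n, y_n).
x=-0.200000, y=1.880000: f=-0.056400 → y ← 1.880000 + 0.51·(-0.056400) = 1.851236
x=0.310000, y=1.851236: f=-0.002288 → y ← 1.851236 + 0.51·(-0.002288) = 1.850069
x=0.820000, y=1.850069: f=-0.000128 → y ← 1.850069 + 0.51·(-0.000128) = 1.850004
x=1.330000, y=1.850004: f=-0.000007 → y ← 1.850004 + 0.51·(-0.000007) = 1.850000
x=1.840000, y=1.850000: f=0.000000 → y ← 1.850000 + 0.51·0.000000 = 1.850000
y(2.35) ≈ 1.8500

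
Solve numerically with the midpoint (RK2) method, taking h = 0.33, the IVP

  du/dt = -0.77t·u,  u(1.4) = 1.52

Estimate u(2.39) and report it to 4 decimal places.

Midpoint: k1 = f(t_n, u_n); k2 = f(t_n + h/2, u_n + (h/2)·k1); u_{n+1} = u_n + h·k2.
t=1.400000, u=1.520000:
  k1 = f(1.400000, 1.520000) = -1.638560
  k2 = f(1.565000, 1.249638) = -1.505876
  u ← 1.520000 + 0.33·(-1.505876) = 1.023061
t=1.730000, u=1.023061:
  k1 = f(1.730000, 1.023061) = -1.362820
  k2 = f(1.895000, 0.798196) = -1.164687
  u ← 1.023061 + 0.33·(-1.164687) = 0.638714
t=2.060000, u=0.638714:
  k1 = f(2.060000, 0.638714) = -1.013128
  k2 = f(2.225000, 0.471548) = -0.807880
  u ← 0.638714 + 0.33·(-0.807880) = 0.372114
u(2.39) ≈ 0.3721

0.3721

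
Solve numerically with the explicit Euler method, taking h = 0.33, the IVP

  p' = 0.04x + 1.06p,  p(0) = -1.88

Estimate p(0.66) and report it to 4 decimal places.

-3.4209

Euler: p_{n+1} = p_n + h·f(x_n, p_n).
x=0.000000, p=-1.880000: f=-1.992800 → p ← -1.880000 + 0.33·(-1.992800) = -2.537624
x=0.330000, p=-2.537624: f=-2.676681 → p ← -2.537624 + 0.33·(-2.676681) = -3.420929
p(0.66) ≈ -3.4209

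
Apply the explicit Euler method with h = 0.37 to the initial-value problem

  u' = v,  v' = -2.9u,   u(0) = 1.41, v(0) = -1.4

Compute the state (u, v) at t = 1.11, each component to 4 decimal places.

-1.6177, -3.6707

Euler on (u,v): u_{n+1} = u_n + h·u', v_{n+1} = v_n + h·v'.
0.000000: (1.410000, -1.400000); f=(-1.400000, -4.089000) → (0.892000, -2.912930)
0.370000: (0.892000, -2.912930); f=(-2.912930, -2.586800) → (-0.185784, -3.870046)
0.740000: (-0.185784, -3.870046); f=(-3.870046, 0.538774) → (-1.617701, -3.670700)
(u(1.11), v(1.11)) ≈ (-1.6177, -3.6707)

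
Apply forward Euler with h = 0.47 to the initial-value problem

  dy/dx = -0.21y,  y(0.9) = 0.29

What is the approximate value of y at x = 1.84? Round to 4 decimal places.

Euler: y_{n+1} = y_n + h·f(x_n, y_n).
x=0.900000, y=0.290000: f=-0.060900 → y ← 0.290000 + 0.47·(-0.060900) = 0.261377
x=1.370000, y=0.261377: f=-0.054889 → y ← 0.261377 + 0.47·(-0.054889) = 0.235579
y(1.84) ≈ 0.2356

0.2356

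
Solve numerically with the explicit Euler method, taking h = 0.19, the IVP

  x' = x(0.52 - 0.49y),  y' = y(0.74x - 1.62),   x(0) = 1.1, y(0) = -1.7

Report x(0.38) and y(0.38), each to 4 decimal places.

1.7047, -1.2764

Euler on (x,y): x_{n+1} = x_n + h·x', y_{n+1} = y_n + h·y'.
0.000000: (1.100000, -1.700000); f=(1.488300, 1.370200) → (1.382777, -1.439662)
0.190000: (1.382777, -1.439662); f=(1.694502, 0.859111) → (1.704732, -1.276431)
(x(0.38), y(0.38)) ≈ (1.7047, -1.2764)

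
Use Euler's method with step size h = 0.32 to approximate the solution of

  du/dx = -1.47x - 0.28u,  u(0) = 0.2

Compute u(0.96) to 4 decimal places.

Euler: u_{n+1} = u_n + h·f(x_n, u_n).
x=0.000000, u=0.200000: f=-0.056000 → u ← 0.200000 + 0.32·(-0.056000) = 0.182080
x=0.320000, u=0.182080: f=-0.521382 → u ← 0.182080 + 0.32·(-0.521382) = 0.015238
x=0.640000, u=0.015238: f=-0.945067 → u ← 0.015238 + 0.32·(-0.945067) = -0.287184
u(0.96) ≈ -0.2872

-0.2872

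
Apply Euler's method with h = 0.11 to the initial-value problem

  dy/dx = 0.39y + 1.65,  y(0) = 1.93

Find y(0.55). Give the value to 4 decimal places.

Euler: y_{n+1} = y_n + h·f(x_n, y_n).
x=0.000000, y=1.930000: f=2.402700 → y ← 1.930000 + 0.11·2.402700 = 2.194297
x=0.110000, y=2.194297: f=2.505776 → y ← 2.194297 + 0.11·2.505776 = 2.469932
x=0.220000, y=2.469932: f=2.613274 → y ← 2.469932 + 0.11·2.613274 = 2.757392
x=0.330000, y=2.757392: f=2.725383 → y ← 2.757392 + 0.11·2.725383 = 3.057185
x=0.440000, y=3.057185: f=2.842302 → y ← 3.057185 + 0.11·2.842302 = 3.369838
y(0.55) ≈ 3.3698

3.3698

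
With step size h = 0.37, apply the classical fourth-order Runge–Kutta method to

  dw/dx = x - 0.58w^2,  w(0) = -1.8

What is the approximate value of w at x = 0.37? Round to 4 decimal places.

RK4: k1 = f(x_n, w_n); k2 = f(x_n + h/2, w_n + (h/2)·k1); k3 = f(x_n + h/2, w_n + (h/2)·k2); k4 = f(x_n + h, w_n + h·k3); w_{n+1} = w_n + (h/6)·(k1 + 2k2 + 2k3 + k4).
x=0.000000, w=-1.800000:
  k1 = f(0.000000, -1.800000) = -1.879200
  k2 = f(0.185000, -2.147652) = -2.490197
  k3 = f(0.185000, -2.260686) = -2.779208
  k4 = f(0.370000, -2.828307) = -4.269606
  w ← -1.800000 + (0.37/6)·(k1 + 2k2 + 2k3 + k4) = -2.829070
w(0.37) ≈ -2.8291

-2.8291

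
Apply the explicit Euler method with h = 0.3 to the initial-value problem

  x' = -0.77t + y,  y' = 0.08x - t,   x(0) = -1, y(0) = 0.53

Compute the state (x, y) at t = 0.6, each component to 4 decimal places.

Euler on (x,y): x_{n+1} = x_n + h·x', y_{n+1} = y_n + h·y'.
0.000000: (-1.000000, 0.530000); f=(0.530000, -0.080000) → (-0.841000, 0.506000)
0.300000: (-0.841000, 0.506000); f=(0.275000, -0.367280) → (-0.758500, 0.395816)
(x(0.6), y(0.6)) ≈ (-0.7585, 0.3958)

-0.7585, 0.3958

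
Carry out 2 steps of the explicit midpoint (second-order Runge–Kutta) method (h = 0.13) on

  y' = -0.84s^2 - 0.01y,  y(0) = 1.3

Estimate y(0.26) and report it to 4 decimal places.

Midpoint: k1 = f(s_n, y_n); k2 = f(s_n + h/2, y_n + (h/2)·k1); y_{n+1} = y_n + h·k2.
s=0.000000, y=1.300000:
  k1 = f(0.000000, 1.300000) = -0.013000
  k2 = f(0.065000, 1.299155) = -0.016541
  y ← 1.300000 + 0.13·(-0.016541) = 1.297850
s=0.130000, y=1.297850:
  k1 = f(0.130000, 1.297850) = -0.027174
  k2 = f(0.195000, 1.296083) = -0.044902
  y ← 1.297850 + 0.13·(-0.044902) = 1.292012
y(0.26) ≈ 1.2920

1.2920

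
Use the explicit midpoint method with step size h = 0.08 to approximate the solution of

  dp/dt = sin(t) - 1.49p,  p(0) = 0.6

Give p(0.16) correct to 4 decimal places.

0.4851

Midpoint: k1 = f(t_n, p_n); k2 = f(t_n + h/2, p_n + (h/2)·k1); p_{n+1} = p_n + h·k2.
t=0.000000, p=0.600000:
  k1 = f(0.000000, 0.600000) = -0.894000
  k2 = f(0.040000, 0.564240) = -0.800728
  p ← 0.600000 + 0.08·(-0.800728) = 0.535942
t=0.080000, p=0.535942:
  k1 = f(0.080000, 0.535942) = -0.718638
  k2 = f(0.120000, 0.507196) = -0.636010
  p ← 0.535942 + 0.08·(-0.636010) = 0.485061
p(0.16) ≈ 0.4851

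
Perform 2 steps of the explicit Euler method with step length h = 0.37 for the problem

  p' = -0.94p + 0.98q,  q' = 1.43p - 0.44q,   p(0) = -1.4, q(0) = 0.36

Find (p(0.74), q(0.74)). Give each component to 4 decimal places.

Euler on (p,q): p_{n+1} = p_n + h·p', q_{n+1} = q_n + h·q'.
0.000000: (-1.400000, 0.360000); f=(1.668800, -2.160400) → (-0.782544, -0.439348)
0.370000: (-0.782544, -0.439348); f=(0.305030, -0.925725) → (-0.669683, -0.781866)
(p(0.74), q(0.74)) ≈ (-0.6697, -0.7819)

-0.6697, -0.7819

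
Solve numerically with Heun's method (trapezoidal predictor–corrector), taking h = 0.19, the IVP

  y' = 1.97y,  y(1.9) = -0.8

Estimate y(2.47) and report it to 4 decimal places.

-2.4105

Heun: k1 = f(s_n, y_n); k2 = f(s_n + h, y_n + h·k1); y_{n+1} = y_n + (h/2)·(k1 + k2).
s=1.900000, y=-0.800000:
  k1 = f(1.900000, -0.800000) = -1.576000
  k2 = f(2.090000, -1.099440) = -2.165897
  y ← -0.800000 + (0.19/2)·(-1.576000 + (-2.165897)) = -1.155480
s=2.090000, y=-1.155480:
  k1 = f(2.090000, -1.155480) = -2.276296
  k2 = f(2.280000, -1.587976) = -3.128314
  y ← -1.155480 + (0.19/2)·(-2.276296 + (-3.128314)) = -1.668918
s=2.280000, y=-1.668918:
  k1 = f(2.280000, -1.668918) = -3.287769
  k2 = f(2.470000, -2.293594) = -4.518380
  y ← -1.668918 + (0.19/2)·(-3.287769 + (-4.518380)) = -2.410502
y(2.47) ≈ -2.4105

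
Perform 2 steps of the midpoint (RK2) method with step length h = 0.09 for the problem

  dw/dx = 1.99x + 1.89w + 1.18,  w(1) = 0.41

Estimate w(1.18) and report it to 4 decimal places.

1.2867

Midpoint: k1 = f(x_n, w_n); k2 = f(x_n + h/2, w_n + (h/2)·k1); w_{n+1} = w_n + h·k2.
x=1.000000, w=0.410000:
  k1 = f(1.000000, 0.410000) = 3.944900
  k2 = f(1.045000, 0.587520) = 4.369964
  w ← 0.410000 + 0.09·4.369964 = 0.803297
x=1.090000, w=0.803297:
  k1 = f(1.090000, 0.803297) = 4.867331
  k2 = f(1.135000, 1.022327) = 5.370847
  w ← 0.803297 + 0.09·5.370847 = 1.286673
w(1.18) ≈ 1.2867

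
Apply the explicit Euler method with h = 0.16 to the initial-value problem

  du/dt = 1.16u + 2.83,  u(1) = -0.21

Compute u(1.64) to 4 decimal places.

Euler: u_{n+1} = u_n + h·f(t_n, u_n).
t=1.000000, u=-0.210000: f=2.586400 → u ← -0.210000 + 0.16·2.586400 = 0.203824
t=1.160000, u=0.203824: f=3.066436 → u ← 0.203824 + 0.16·3.066436 = 0.694454
t=1.320000, u=0.694454: f=3.635566 → u ← 0.694454 + 0.16·3.635566 = 1.276144
t=1.480000, u=1.276144: f=4.310327 → u ← 1.276144 + 0.16·4.310327 = 1.965797
u(1.64) ≈ 1.9658

1.9658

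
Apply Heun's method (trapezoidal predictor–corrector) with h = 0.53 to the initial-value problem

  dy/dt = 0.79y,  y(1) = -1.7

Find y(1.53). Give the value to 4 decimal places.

-2.5608

Heun: k1 = f(t_n, y_n); k2 = f(t_n + h, y_n + h·k1); y_{n+1} = y_n + (h/2)·(k1 + k2).
t=1.000000, y=-1.700000:
  k1 = f(1.000000, -1.700000) = -1.343000
  k2 = f(1.530000, -2.411790) = -1.905314
  y ← -1.700000 + (0.53/2)·(-1.343000 + (-1.905314)) = -2.560803
y(1.53) ≈ -2.5608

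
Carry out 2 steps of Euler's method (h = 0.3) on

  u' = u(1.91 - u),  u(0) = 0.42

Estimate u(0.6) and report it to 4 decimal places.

0.8452

Euler: u_{n+1} = u_n + h·f(t_n, u_n).
t=0.000000, u=0.420000: f=0.625800 → u ← 0.420000 + 0.3·0.625800 = 0.607740
t=0.300000, u=0.607740: f=0.791435 → u ← 0.607740 + 0.3·0.791435 = 0.845171
u(0.6) ≈ 0.8452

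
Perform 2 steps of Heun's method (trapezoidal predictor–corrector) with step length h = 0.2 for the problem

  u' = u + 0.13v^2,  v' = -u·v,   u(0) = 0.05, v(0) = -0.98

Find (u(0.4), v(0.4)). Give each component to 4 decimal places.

Heun on (u,v): k1 = f(t_n, state_n); k2 = f(t_n + h, state_n + h·k1); state_{n+1} = state_n + (h/2)·(k1 + k2).
0.000000: (0.050000, -0.980000)
  k1 = (0.174852, 0.049000)
  predictor → (0.084970, -0.970200)
  k2 = (0.207338, 0.082438)
  → (0.088219, -0.966856)
0.200000: (0.088219, -0.966856)
  k1 = (0.209744, 0.085295)
  predictor → (0.130168, -0.949797)
  k2 = (0.247443, 0.123633)
  → (0.133938, -0.945963)
(u(0.4), v(0.4)) ≈ (0.1339, -0.9460)

0.1339, -0.9460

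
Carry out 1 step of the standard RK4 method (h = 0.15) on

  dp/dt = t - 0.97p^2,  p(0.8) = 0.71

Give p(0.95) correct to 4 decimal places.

RK4: k1 = f(t_n, p_n); k2 = f(t_n + h/2, p_n + (h/2)·k1); k3 = f(t_n + h/2, p_n + (h/2)·k2); k4 = f(t_n + h, p_n + h·k3); p_{n+1} = p_n + (h/6)·(k1 + 2k2 + 2k3 + k4).
t=0.800000, p=0.710000:
  k1 = f(0.800000, 0.710000) = 0.311023
  k2 = f(0.875000, 0.733327) = 0.353365
  k3 = f(0.875000, 0.736502) = 0.348837
  k4 = f(0.950000, 0.762326) = 0.386294
  p ← 0.710000 + (0.15/6)·(k1 + 2k2 + 2k3 + k4) = 0.762543
p(0.95) ≈ 0.7625

0.7625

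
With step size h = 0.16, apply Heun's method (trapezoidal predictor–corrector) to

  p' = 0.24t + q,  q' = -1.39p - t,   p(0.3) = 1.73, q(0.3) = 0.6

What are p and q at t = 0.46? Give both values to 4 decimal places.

1.8060, 0.1425

Heun on (p,q): k1 = f(t_n, state_n); k2 = f(t_n + h, state_n + h·k1); state_{n+1} = state_n + (h/2)·(k1 + k2).
0.300000: (1.730000, 0.600000)
  k1 = (0.672000, -2.704700)
  predictor → (1.837520, 0.167248)
  k2 = (0.277648, -3.014153)
  → (1.805972, 0.142492)
(p(0.46), q(0.46)) ≈ (1.8060, 0.1425)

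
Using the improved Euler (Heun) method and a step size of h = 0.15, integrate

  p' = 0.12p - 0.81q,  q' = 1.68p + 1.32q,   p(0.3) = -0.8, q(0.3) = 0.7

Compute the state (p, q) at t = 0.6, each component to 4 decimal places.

-0.9823, 0.4930

Heun on (p,q): k1 = f(t_n, state_n); k2 = f(t_n + h, state_n + h·k1); state_{n+1} = state_n + (h/2)·(k1 + k2).
0.300000: (-0.800000, 0.700000)
  k1 = (-0.663000, -0.420000)
  predictor → (-0.899450, 0.637000)
  k2 = (-0.623904, -0.670236)
  → (-0.896518, 0.618232)
0.450000: (-0.896518, 0.618232)
  k1 = (-0.608350, -0.690083)
  predictor → (-0.987770, 0.514720)
  k2 = (-0.535455, -0.980024)
  → (-0.982303, 0.492974)
(p(0.6), q(0.6)) ≈ (-0.9823, 0.4930)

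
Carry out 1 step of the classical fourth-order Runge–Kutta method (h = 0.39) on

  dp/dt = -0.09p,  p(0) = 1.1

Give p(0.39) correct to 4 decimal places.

RK4: k1 = f(t_n, p_n); k2 = f(t_n + h/2, p_n + (h/2)·k1); k3 = f(t_n + h/2, p_n + (h/2)·k2); k4 = f(t_n + h, p_n + h·k3); p_{n+1} = p_n + (h/6)·(k1 + 2k2 + 2k3 + k4).
t=0.000000, p=1.100000:
  k1 = f(0.000000, 1.100000) = -0.099000
  k2 = f(0.195000, 1.080695) = -0.097263
  k3 = f(0.195000, 1.081034) = -0.097293
  k4 = f(0.390000, 1.062056) = -0.095585
  p ← 1.100000 + (0.39/6)·(k1 + 2k2 + 2k3 + k4) = 1.062060
p(0.39) ≈ 1.0621

1.0621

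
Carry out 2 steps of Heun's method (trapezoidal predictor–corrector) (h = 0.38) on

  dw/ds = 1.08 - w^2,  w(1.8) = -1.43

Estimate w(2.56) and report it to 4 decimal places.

Heun: k1 = f(s_n, w_n); k2 = f(s_n + h, w_n + h·k1); w_{n+1} = w_n + (h/2)·(k1 + k2).
s=1.800000, w=-1.430000:
  k1 = f(1.800000, -1.430000) = -0.964900
  k2 = f(2.180000, -1.796662) = -2.147994
  w ← -1.430000 + (0.38/2)·(-0.964900 + (-2.147994)) = -2.021450
s=2.180000, w=-2.021450:
  k1 = f(2.180000, -2.021450) = -3.006260
  k2 = f(2.560000, -3.163829) = -8.929812
  w ← -2.021450 + (0.38/2)·(-3.006260 + (-8.929812)) = -4.289304
w(2.56) ≈ -4.2893

-4.2893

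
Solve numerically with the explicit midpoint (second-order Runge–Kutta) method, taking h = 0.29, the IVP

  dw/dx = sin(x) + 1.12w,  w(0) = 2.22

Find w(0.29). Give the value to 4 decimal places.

Midpoint: k1 = f(x_n, w_n); k2 = f(x_n + h/2, w_n + (h/2)·k1); w_{n+1} = w_n + h·k2.
x=0.000000, w=2.220000:
  k1 = f(0.000000, 2.220000) = 2.486400
  k2 = f(0.145000, 2.580528) = 3.034684
  w ← 2.220000 + 0.29·3.034684 = 3.100058
w(0.29) ≈ 3.1001

3.1001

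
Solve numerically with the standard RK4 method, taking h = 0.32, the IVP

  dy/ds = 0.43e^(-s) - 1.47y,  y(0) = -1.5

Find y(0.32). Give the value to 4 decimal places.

-0.8447

RK4: k1 = f(s_n, y_n); k2 = f(s_n + h/2, y_n + (h/2)·k1); k3 = f(s_n + h/2, y_n + (h/2)·k2); k4 = f(s_n + h, y_n + h·k3); y_{n+1} = y_n + (h/6)·(k1 + 2k2 + 2k3 + k4).
s=0.000000, y=-1.500000:
  k1 = f(0.000000, -1.500000) = 2.635000
  k2 = f(0.160000, -1.078400) = 1.951670
  k3 = f(0.160000, -1.187733) = 2.112389
  k4 = f(0.320000, -0.824035) = 1.523576
  y ← -1.500000 + (0.32/6)·(k1 + 2k2 + 2k3 + k4) = -0.844710
y(0.32) ≈ -0.8447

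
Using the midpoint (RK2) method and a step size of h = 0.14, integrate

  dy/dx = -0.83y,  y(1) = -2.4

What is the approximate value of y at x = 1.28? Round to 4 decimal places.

-1.9034

Midpoint: k1 = f(x_n, y_n); k2 = f(x_n + h/2, y_n + (h/2)·k1); y_{n+1} = y_n + h·k2.
x=1.000000, y=-2.400000:
  k1 = f(1.000000, -2.400000) = 1.992000
  k2 = f(1.070000, -2.260560) = 1.876265
  y ← -2.400000 + 0.14·1.876265 = -2.137323
x=1.140000, y=-2.137323:
  k1 = f(1.140000, -2.137323) = 1.773978
  k2 = f(1.210000, -2.013144) = 1.670910
  y ← -2.137323 + 0.14·1.670910 = -1.903396
y(1.28) ≈ -1.9034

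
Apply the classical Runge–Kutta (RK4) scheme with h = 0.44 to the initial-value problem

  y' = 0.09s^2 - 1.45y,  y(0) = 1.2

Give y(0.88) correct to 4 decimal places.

0.3513

RK4: k1 = f(s_n, y_n); k2 = f(s_n + h/2, y_n + (h/2)·k1); k3 = f(s_n + h/2, y_n + (h/2)·k2); k4 = f(s_n + h, y_n + h·k3); y_{n+1} = y_n + (h/6)·(k1 + 2k2 + 2k3 + k4).
s=0.000000, y=1.200000:
  k1 = f(0.000000, 1.200000) = -1.740000
  k2 = f(0.220000, 0.817200) = -1.180584
  k3 = f(0.220000, 0.940272) = -1.359038
  k4 = f(0.440000, 0.602023) = -0.855510
  y ← 1.200000 + (0.44/6)·(k1 + 2k2 + 2k3 + k4) = 0.637185
s=0.440000, y=0.637185:
  k1 = f(0.440000, 0.637185) = -0.906494
  k2 = f(0.660000, 0.437756) = -0.595542
  k3 = f(0.660000, 0.506165) = -0.694736
  k4 = f(0.880000, 0.331501) = -0.410980
  y ← 0.637185 + (0.44/6)·(k1 + 2k2 + 2k3 + k4) = 0.351329
y(0.88) ≈ 0.3513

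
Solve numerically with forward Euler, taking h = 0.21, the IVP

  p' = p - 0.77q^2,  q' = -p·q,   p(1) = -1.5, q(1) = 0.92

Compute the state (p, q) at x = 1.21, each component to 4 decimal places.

Euler on (p,q): p_{n+1} = p_n + h·p', q_{n+1} = q_n + h·q'.
1.000000: (-1.500000, 0.920000); f=(-2.151728, 1.380000) → (-1.951863, 1.209800)
(p(1.21), q(1.21)) ≈ (-1.9519, 1.2098)

-1.9519, 1.2098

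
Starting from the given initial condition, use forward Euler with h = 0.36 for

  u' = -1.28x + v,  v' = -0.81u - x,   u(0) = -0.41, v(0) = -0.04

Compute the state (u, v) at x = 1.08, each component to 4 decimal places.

-0.8669, -0.0217

Euler on (u,v): u_{n+1} = u_n + h·u', v_{n+1} = v_n + h·v'.
0.000000: (-0.410000, -0.040000); f=(-0.040000, 0.332100) → (-0.424400, 0.079556)
0.360000: (-0.424400, 0.079556); f=(-0.381244, -0.016236) → (-0.561648, 0.073711)
0.720000: (-0.561648, 0.073711); f=(-0.847889, -0.265065) → (-0.866888, -0.021712)
(u(1.08), v(1.08)) ≈ (-0.8669, -0.0217)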